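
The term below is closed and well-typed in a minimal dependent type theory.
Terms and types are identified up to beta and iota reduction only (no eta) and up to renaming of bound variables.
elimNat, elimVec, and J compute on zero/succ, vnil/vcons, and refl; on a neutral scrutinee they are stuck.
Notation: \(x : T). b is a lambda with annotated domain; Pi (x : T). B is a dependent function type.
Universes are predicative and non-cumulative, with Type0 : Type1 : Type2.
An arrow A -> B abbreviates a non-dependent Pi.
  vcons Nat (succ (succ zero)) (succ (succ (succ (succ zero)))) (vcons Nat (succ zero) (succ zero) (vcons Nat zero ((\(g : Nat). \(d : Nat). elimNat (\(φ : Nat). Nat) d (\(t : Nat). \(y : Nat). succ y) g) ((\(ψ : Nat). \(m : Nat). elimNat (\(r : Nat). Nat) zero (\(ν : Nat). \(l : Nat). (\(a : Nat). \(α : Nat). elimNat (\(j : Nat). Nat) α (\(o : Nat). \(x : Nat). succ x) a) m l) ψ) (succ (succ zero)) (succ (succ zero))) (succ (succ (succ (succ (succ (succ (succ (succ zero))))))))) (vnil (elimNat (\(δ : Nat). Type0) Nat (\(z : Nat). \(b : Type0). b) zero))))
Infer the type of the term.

inferred type:
  Vec Nat (succ (succ (succ zero)))


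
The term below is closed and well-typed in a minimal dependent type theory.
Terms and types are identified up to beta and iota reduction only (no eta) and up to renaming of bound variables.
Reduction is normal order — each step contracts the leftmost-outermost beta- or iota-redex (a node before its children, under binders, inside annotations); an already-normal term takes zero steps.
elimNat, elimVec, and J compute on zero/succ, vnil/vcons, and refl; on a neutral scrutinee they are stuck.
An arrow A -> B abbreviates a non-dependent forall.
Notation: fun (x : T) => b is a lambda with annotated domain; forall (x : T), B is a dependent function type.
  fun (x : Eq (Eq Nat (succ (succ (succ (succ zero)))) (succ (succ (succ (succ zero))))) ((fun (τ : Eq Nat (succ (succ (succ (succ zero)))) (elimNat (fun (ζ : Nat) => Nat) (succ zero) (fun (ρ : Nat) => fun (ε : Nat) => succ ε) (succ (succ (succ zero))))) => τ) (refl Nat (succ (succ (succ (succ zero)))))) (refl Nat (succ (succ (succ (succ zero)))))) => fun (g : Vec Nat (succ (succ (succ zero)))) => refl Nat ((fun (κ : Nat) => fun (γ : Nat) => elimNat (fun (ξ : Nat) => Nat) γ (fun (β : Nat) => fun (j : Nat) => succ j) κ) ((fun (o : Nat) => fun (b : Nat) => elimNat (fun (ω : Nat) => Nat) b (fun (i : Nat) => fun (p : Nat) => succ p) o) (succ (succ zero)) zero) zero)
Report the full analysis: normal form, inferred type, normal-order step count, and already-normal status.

resulting normal form:
  fun (x : Eq (Eq Nat (succ (succ (succ (succ zero)))) (succ (succ (succ (succ zero))))) (refl Nat (succ (succ (succ (succ zero))))) (refl Nat (succ (succ (succ (succ zero)))))) => fun (τ : Vec Nat (succ (succ (succ zero)))) => refl Nat (succ (succ zero))
the term's type:
  Eq (Eq Nat (succ (succ (succ (succ zero)))) (succ (succ (succ (succ zero))))) (refl Nat (succ (succ (succ (succ zero))))) (refl Nat (succ (succ (succ (succ zero))))) -> Vec Nat (succ (succ (succ zero))) -> Eq Nat (succ (succ zero)) (succ (succ zero))
steps to reach normal form (normal order): 19
term was already normal: no
first contracted redex: a beta-redex


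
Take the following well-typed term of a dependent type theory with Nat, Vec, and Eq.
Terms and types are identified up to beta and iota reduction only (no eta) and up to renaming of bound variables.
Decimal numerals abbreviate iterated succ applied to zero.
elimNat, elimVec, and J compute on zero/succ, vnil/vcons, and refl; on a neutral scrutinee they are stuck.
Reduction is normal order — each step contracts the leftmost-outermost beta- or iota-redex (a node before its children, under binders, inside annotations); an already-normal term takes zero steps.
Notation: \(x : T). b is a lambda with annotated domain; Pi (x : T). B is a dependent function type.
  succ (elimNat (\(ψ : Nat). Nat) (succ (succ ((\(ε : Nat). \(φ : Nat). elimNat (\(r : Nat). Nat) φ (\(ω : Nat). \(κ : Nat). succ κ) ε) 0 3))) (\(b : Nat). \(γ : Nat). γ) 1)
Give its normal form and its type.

reduced normal form:
  6
type:
  Nat
observation: 7 normal-order steps normalize the term, beginning with an elimNat iota-redex.


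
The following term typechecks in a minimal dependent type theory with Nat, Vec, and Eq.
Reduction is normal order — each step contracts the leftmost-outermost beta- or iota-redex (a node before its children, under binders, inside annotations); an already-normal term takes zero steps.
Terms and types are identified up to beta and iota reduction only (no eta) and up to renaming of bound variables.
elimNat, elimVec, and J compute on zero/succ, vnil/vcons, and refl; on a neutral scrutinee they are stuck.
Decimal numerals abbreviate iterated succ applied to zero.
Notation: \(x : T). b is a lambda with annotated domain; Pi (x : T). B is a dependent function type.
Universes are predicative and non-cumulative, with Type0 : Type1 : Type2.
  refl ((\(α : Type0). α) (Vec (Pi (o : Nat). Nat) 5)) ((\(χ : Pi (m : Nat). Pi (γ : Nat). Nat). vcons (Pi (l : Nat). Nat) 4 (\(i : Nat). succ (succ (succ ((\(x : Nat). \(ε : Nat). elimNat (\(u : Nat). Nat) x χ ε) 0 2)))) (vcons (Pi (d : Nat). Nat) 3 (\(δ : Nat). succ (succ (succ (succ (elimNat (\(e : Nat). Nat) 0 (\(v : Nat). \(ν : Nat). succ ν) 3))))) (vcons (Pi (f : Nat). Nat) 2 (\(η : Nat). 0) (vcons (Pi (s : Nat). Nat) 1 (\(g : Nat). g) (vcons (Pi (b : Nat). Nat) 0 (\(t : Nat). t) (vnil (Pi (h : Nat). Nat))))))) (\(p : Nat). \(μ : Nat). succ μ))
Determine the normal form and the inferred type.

reduced normal form:
  refl (Vec (Pi (α : Nat). Nat) 5) (vcons (Pi (o : Nat). Nat) 4 (\(χ : Nat). 5) (vcons (Pi (m : Nat). Nat) 3 (\(γ : Nat). 7) (vcons (Pi (l : Nat). Nat) 2 (\(i : Nat). 0) (vcons (Pi (x : Nat). Nat) 1 (\(ε : Nat). ε) (vcons (Pi (u : Nat). Nat) 0 (\(d : Nat). d) (vnil (Pi (δ : Nat). Nat)))))))
inferred type:
  Eq (Vec (Pi (α : Nat). Nat) 5) (vcons (Pi (o : Nat). Nat) 4 (\(χ : Nat). 5) (vcons (Pi (m : Nat). Nat) 3 (\(γ : Nat). 7) (vcons (Pi (l : Nat). Nat) 2 (\(i : Nat). 0) (vcons (Pi (x : Nat). Nat) 1 (\(ε : Nat). ε) (vcons (Pi (u : Nat). Nat) 0 (\(d : Nat). d) (vnil (Pi (δ : Nat). Nat))))))) (vcons (Pi (e : Nat). Nat) 4 (\(v : Nat). 5) (vcons (Pi (ν : Nat). Nat) 3 (\(f : Nat). 7) (vcons (Pi (η : Nat). Nat) 2 (\(s : Nat). 0) (vcons (Pi (g : Nat). Nat) 1 (\(b : Nat). b) (vcons (Pi (t : Nat). Nat) 0 (\(h : Nat). h) (vnil (Pi (p : Nat). Nat)))))))
observation: the first redex contracted is a beta-redex; the normal form is reached in 21 normal-order steps.


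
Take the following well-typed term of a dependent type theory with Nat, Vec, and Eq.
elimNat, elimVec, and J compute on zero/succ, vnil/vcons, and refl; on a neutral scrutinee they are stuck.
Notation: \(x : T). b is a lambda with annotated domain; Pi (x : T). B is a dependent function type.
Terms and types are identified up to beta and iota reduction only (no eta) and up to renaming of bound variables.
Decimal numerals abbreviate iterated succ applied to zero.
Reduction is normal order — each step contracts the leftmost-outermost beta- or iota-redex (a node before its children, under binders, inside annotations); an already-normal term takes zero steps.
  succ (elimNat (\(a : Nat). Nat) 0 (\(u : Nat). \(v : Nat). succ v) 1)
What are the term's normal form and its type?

reduced normal form:
  2
the term's type:
  Nat


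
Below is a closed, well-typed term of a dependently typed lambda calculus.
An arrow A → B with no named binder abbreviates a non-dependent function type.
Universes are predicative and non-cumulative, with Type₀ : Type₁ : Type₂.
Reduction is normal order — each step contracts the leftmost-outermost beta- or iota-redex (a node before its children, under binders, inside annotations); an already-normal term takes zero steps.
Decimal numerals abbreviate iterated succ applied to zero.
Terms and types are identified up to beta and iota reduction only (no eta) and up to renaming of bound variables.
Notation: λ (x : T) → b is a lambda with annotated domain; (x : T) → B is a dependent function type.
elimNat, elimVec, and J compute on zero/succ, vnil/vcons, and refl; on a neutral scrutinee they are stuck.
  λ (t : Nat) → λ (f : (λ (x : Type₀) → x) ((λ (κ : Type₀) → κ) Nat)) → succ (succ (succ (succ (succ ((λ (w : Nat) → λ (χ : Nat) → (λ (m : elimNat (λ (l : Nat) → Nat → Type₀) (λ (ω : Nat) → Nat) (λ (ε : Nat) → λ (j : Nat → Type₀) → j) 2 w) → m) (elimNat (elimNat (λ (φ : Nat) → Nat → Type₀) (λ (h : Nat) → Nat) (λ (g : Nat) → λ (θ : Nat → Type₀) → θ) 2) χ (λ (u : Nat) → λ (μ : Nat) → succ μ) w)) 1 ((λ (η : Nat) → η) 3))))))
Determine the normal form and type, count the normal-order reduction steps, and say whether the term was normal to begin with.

normal form:
  λ (t : Nat) → λ (f : Nat) → 9
the term's type:
  Nat → Nat → Nat
reduction steps (normal order): 10
started in normal form: no
first redex: a beta-redex


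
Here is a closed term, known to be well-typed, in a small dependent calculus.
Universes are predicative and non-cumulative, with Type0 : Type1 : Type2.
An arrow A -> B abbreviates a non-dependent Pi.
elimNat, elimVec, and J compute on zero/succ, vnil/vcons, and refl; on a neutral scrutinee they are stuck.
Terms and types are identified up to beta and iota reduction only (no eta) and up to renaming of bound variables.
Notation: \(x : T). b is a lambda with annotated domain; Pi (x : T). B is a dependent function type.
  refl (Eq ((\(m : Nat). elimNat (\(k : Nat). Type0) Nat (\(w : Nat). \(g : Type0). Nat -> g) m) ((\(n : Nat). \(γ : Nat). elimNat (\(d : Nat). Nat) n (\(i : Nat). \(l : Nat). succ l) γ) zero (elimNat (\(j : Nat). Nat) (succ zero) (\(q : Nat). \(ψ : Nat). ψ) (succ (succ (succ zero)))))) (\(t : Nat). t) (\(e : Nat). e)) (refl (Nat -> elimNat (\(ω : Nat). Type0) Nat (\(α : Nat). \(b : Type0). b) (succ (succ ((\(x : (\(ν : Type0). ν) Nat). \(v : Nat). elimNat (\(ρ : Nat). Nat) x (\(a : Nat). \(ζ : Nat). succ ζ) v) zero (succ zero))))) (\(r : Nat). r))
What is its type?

the term's type:
  Eq (Eq (Nat -> Nat) (\(m : Nat). m) (\(k : Nat). k)) (refl (Nat -> Nat) (\(w : Nat). w)) (refl (Nat -> Nat) (\(g : Nat). g))


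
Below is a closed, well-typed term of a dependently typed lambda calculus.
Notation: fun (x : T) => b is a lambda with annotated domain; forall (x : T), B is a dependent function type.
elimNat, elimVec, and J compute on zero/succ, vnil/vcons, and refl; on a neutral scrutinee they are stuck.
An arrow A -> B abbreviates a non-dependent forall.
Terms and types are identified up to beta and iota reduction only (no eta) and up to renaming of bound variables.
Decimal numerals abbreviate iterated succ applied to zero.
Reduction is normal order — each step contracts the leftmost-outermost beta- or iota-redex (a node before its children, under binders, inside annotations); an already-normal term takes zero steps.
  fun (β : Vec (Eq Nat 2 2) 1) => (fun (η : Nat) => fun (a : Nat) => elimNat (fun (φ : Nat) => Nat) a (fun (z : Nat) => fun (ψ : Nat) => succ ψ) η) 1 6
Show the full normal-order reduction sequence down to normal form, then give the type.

normal-order reduction:
  fun (β : Vec (Eq Nat 2 2) 1) => (fun (η : Nat) => fun (a : Nat) => elimNat (fun (φ : Nat) => Nat) a (fun (z : Nat) => fun (ψ : Nat) => succ ψ) η) 1 6
  ~> fun (β : Vec (Eq Nat 2 2) 1) => (fun (η : Nat) => elimNat (fun (a : Nat) => Nat) η (fun (φ : Nat) => fun (z : Nat) => succ z) 1) 6
  ~> fun (β : Vec (Eq Nat 2 2) 1) => elimNat (fun (η : Nat) => Nat) 6 (fun (a : Nat) => fun (φ : Nat) => succ φ) 1
  ~> fun (β : Vec (Eq Nat 2 2) 1) => (fun (η : Nat) => fun (a : Nat) => succ a) 0 (elimNat (fun (φ : Nat) => Nat) 6 (fun (z : Nat) => fun (ψ : Nat) => succ ψ) 0)
  ~> fun (β : Vec (Eq Nat 2 2) 1) => (fun (η : Nat) => succ η) (elimNat (fun (a : Nat) => Nat) 6 (fun (φ : Nat) => fun (z : Nat) => succ z) 0)
  ~> fun (β : Vec (Eq Nat 2 2) 1) => succ (elimNat (fun (η : Nat) => Nat) 6 (fun (a : Nat) => fun (φ : Nat) => succ φ) 0)
  ~> fun (β : Vec (Eq Nat 2 2) 1) => 7
type:
  Vec (Eq Nat 2 2) 1 -> Nat


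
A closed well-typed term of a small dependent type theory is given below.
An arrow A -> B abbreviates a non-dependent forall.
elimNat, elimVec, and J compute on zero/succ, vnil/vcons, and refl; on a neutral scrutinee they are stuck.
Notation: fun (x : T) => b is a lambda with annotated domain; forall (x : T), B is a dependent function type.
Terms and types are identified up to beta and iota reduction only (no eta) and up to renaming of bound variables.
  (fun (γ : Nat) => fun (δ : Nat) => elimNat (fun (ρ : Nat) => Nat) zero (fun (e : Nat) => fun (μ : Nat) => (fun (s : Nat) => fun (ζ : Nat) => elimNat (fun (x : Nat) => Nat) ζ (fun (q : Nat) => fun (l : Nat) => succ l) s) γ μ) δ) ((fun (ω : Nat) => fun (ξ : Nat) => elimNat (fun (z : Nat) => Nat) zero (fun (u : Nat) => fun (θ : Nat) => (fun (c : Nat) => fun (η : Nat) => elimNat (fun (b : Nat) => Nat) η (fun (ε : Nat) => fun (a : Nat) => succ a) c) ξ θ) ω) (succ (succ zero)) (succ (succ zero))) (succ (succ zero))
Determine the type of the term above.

inferred type:
  Nat


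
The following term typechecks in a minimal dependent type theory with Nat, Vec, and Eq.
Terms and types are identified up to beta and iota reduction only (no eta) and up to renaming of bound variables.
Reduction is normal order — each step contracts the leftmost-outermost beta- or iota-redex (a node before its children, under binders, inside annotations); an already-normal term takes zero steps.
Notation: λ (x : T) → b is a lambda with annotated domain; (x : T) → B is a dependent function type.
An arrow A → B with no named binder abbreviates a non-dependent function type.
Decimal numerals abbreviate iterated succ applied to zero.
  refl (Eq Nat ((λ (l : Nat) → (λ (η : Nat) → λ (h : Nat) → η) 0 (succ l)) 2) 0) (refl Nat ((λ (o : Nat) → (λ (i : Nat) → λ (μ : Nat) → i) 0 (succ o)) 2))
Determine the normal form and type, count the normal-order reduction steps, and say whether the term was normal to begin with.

resulting normal form:
  refl (Eq Nat 0 0) (refl Nat 0)
the term's type:
  Eq (Eq Nat 0 0) (refl Nat 0) (refl Nat 0)
normal-order step count: 6
started in normal form: no
first redex: a beta-redex


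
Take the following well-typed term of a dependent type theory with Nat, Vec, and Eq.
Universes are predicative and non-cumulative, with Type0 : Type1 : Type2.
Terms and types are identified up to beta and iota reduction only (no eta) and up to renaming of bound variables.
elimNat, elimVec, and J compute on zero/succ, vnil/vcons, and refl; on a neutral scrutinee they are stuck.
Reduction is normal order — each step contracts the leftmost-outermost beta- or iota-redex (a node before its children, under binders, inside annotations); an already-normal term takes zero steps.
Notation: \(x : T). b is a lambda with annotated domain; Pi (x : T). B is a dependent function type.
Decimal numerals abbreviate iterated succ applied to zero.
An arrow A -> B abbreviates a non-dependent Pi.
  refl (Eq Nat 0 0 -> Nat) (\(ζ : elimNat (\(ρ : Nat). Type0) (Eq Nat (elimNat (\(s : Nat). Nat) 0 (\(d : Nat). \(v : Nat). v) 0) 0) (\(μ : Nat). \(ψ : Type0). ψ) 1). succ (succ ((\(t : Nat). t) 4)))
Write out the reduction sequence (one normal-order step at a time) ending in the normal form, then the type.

reduction (normal order):
  refl (Eq Nat 0 0 -> Nat) (\(ζ : elimNat (\(ρ : Nat). Type0) (Eq Nat (elimNat (\(s : Nat). Nat) 0 (\(d : Nat). \(v : Nat). v) 0) 0) (\(μ : Nat). \(ψ : Type0). ψ) 1). succ (succ ((\(t : Nat). t) 4)))
  ~> refl (Eq Nat 0 0 -> Nat) (\(ζ : (\(ρ : Nat). \(s : Type0). s) 0 (elimNat (\(d : Nat). Type0) (Eq Nat (elimNat (\(v : Nat). Nat) 0 (\(μ : Nat). \(ψ : Nat). ψ) 0) 0) (\(t : Nat). \(z : Type0). z) 0)). succ (succ ((\(κ : Nat). κ) 4)))
  ~> refl (Eq Nat 0 0 -> Nat) (\(ζ : (\(ρ : Type0). ρ) (elimNat (\(s : Nat). Type0) (Eq Nat (elimNat (\(d : Nat). Nat) 0 (\(v : Nat). \(μ : Nat). μ) 0) 0) (\(ψ : Nat). \(t : Type0). t) 0)). succ (succ ((\(z : Nat). z) 4)))
  ~> refl (Eq Nat 0 0 -> Nat) (\(ζ : elimNat (\(ρ : Nat). Type0) (Eq Nat (elimNat (\(s : Nat). Nat) 0 (\(d : Nat). \(v : Nat). v) 0) 0) (\(μ : Nat). \(ψ : Type0). ψ) 0). succ (succ ((\(t : Nat). t) 4)))
  ~> refl (Eq Nat 0 0 -> Nat) (\(ζ : Eq Nat (elimNat (\(ρ : Nat). Nat) 0 (\(s : Nat). \(d : Nat). d) 0) 0). succ (succ ((\(v : Nat). v) 4)))
  ~> refl (Eq Nat 0 0 -> Nat) (\(ζ : Eq Nat 0 0). succ (succ ((\(ρ : Nat). ρ) 4)))
  ~> refl (Eq Nat 0 0 -> Nat) (\(ζ : Eq Nat 0 0). 6)
type:
  Eq (Eq Nat 0 0 -> Nat) (\(ζ : Eq Nat 0 0). 6) (\(ρ : Eq Nat 0 0). 6)


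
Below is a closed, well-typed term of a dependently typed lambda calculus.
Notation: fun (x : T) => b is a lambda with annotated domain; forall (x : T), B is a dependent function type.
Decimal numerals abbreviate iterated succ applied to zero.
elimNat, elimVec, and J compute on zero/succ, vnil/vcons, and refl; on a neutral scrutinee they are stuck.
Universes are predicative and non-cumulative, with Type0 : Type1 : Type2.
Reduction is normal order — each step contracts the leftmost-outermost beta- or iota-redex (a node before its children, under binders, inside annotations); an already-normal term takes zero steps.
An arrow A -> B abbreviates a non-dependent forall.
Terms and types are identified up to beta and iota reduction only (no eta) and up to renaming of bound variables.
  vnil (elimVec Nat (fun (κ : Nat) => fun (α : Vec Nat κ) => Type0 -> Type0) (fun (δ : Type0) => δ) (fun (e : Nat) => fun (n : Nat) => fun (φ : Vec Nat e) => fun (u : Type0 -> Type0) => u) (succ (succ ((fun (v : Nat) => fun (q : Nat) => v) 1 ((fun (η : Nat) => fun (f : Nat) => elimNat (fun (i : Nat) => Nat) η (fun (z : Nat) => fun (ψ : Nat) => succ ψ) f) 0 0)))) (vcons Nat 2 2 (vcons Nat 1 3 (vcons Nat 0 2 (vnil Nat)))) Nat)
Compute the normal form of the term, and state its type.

normal form:
  vnil Nat
inferred type:
  Vec Nat 0


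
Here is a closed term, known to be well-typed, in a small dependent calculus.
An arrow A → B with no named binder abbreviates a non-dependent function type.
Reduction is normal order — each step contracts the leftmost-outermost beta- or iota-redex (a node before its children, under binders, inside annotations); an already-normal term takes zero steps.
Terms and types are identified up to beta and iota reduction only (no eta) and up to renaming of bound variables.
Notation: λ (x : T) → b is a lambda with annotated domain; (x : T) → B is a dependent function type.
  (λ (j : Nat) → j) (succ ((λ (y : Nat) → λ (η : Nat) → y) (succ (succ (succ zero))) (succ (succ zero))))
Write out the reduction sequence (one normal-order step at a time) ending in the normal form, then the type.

reduction (normal order):
  (λ (j : Nat) → j) (succ ((λ (y : Nat) → λ (η : Nat) → y) (succ (succ (succ zero))) (succ (succ zero))))
  ~> succ ((λ (j : Nat) → λ (y : Nat) → j) (succ (succ (succ zero))) (succ (succ zero)))
  ~> succ ((λ (j : Nat) → succ (succ (succ zero))) (succ (succ zero)))
  ~> succ (succ (succ (succ zero)))
type:
  Nat


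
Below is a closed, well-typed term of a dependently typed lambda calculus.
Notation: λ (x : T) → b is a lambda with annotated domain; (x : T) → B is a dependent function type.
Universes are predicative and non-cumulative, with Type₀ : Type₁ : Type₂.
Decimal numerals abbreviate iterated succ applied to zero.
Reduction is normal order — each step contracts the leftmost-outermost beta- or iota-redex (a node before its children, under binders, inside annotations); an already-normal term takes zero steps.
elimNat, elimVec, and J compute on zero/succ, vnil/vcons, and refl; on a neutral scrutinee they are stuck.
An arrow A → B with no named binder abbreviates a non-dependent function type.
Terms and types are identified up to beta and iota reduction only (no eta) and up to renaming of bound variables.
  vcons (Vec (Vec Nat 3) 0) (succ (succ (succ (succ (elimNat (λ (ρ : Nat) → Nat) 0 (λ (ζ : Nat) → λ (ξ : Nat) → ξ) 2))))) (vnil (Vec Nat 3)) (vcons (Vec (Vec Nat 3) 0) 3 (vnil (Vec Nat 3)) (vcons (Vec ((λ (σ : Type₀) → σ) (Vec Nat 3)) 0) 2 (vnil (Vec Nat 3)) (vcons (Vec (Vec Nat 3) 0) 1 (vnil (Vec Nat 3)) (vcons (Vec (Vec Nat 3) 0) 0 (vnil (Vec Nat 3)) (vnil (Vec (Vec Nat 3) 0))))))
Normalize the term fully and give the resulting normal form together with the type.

resulting normal form:
  vcons (Vec (Vec Nat 3) 0) 4 (vnil (Vec Nat 3)) (vcons (Vec (Vec Nat 3) 0) 3 (vnil (Vec Nat 3)) (vcons (Vec (Vec Nat 3) 0) 2 (vnil (Vec Nat 3)) (vcons (Vec (Vec Nat 3) 0) 1 (vnil (Vec Nat 3)) (vcons (Vec (Vec Nat 3) 0) 0 (vnil (Vec Nat 3)) (vnil (Vec (Vec Nat 3) 0))))))
inferred type:
  Vec (Vec (Vec Nat 3) 0) 5


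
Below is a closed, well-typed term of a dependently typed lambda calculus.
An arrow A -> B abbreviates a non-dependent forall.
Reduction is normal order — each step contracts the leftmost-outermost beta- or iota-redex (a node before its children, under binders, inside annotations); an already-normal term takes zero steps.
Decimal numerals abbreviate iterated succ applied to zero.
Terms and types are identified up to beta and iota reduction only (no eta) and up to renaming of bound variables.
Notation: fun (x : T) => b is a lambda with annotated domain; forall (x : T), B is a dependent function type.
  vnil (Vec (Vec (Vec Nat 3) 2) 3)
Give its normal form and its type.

resulting normal form:
  vnil (Vec (Vec (Vec Nat 3) 2) 3)
inferred type:
  Vec (Vec (Vec (Vec Nat 3) 2) 3) 0


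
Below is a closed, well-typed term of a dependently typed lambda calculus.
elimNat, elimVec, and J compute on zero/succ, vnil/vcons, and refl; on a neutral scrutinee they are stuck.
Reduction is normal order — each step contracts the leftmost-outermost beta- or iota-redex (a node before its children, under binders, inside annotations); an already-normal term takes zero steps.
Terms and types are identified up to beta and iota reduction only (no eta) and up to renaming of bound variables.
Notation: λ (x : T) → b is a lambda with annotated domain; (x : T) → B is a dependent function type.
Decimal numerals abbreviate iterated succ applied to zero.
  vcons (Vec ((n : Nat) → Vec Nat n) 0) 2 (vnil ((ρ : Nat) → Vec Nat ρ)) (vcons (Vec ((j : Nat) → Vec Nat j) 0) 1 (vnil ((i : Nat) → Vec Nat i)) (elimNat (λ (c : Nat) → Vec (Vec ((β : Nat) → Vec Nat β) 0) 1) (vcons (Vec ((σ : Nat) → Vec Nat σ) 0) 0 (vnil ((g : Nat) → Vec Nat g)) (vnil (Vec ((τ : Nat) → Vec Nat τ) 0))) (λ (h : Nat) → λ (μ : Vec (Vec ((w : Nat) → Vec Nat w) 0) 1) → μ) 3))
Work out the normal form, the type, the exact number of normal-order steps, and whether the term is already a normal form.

resulting normal form:
  vcons (Vec ((n : Nat) → Vec Nat n) 0) 2 (vnil ((ρ : Nat) → Vec Nat ρ)) (vcons (Vec ((j : Nat) → Vec Nat j) 0) 1 (vnil ((i : Nat) → Vec Nat i)) (vcons (Vec ((c : Nat) → Vec Nat c) 0) 0 (vnil ((β : Nat) → Vec Nat β)) (vnil (Vec ((σ : Nat) → Vec Nat σ) 0))))
inferred type:
  Vec (Vec ((n : Nat) → Vec Nat n) 0) 3
steps to reach normal form (normal order): 10
started in normal form: no
first contracted redex: an elimNat iota-redex


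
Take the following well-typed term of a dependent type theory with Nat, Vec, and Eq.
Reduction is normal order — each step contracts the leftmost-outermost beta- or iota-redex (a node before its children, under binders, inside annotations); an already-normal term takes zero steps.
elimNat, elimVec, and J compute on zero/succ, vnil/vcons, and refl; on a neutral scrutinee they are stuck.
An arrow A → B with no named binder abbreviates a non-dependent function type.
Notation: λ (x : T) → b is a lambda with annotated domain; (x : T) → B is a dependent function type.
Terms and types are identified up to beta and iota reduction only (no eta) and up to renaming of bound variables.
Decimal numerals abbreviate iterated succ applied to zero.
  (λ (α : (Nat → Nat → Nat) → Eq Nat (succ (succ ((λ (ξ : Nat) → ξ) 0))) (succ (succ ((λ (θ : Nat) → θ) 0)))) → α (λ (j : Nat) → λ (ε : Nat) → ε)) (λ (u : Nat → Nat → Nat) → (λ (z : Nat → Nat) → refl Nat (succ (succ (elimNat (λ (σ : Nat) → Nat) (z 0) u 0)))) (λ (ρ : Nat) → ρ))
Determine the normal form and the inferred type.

resulting normal form:
  refl Nat 2
the term's type:
  Eq Nat 2 2


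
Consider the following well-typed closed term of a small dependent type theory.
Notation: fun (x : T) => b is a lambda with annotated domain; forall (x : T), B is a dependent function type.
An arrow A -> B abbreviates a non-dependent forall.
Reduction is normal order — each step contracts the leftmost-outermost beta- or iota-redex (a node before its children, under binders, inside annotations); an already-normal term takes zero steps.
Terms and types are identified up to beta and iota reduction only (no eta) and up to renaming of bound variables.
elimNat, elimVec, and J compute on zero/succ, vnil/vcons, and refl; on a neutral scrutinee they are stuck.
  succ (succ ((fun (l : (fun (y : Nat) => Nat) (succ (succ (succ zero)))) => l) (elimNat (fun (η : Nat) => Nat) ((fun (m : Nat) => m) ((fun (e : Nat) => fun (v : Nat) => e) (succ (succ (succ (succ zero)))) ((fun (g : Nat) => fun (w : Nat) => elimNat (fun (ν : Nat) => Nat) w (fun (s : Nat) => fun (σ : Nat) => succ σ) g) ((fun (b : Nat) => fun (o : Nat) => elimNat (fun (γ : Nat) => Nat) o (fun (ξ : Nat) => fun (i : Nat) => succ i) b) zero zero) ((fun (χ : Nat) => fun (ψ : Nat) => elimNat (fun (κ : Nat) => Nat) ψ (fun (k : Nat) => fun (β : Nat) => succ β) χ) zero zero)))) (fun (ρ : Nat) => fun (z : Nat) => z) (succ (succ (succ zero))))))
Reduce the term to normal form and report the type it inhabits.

resulting normal form:
  succ (succ (succ (succ (succ (succ zero)))))
inferred type:
  Nat


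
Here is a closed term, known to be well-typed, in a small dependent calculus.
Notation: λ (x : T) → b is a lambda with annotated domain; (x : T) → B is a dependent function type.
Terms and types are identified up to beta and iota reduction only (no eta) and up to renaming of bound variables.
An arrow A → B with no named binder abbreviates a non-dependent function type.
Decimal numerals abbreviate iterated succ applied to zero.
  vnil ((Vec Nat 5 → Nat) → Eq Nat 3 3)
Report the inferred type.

inferred type:
  Vec ((Vec Nat 5 → Nat) → Eq Nat 3 3) 0


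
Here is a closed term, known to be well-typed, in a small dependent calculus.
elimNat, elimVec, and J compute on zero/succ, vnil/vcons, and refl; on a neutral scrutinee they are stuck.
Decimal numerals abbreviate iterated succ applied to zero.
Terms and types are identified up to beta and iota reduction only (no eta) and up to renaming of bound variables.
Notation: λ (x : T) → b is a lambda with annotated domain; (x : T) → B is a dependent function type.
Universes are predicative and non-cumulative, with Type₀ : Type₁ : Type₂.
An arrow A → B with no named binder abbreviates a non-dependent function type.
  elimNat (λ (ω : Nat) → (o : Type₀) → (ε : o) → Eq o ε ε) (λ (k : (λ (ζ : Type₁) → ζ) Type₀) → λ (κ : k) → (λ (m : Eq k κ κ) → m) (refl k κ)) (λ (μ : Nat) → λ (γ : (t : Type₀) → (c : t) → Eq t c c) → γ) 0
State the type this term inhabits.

type:
  (ω : Type₀) → (o : ω) → Eq ω o o


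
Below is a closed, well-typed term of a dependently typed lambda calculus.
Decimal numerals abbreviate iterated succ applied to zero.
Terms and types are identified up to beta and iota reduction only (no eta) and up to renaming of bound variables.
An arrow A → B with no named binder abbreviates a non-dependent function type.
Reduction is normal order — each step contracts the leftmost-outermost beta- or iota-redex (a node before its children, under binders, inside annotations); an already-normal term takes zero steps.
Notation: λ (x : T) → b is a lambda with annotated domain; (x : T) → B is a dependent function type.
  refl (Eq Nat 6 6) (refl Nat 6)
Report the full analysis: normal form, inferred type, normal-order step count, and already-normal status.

resulting normal form:
  refl (Eq Nat 6 6) (refl Nat 6)
type:
  Eq (Eq Nat 6 6) (refl Nat 6) (refl Nat 6)
steps to reach normal form (normal order): 0
started in normal form: yes


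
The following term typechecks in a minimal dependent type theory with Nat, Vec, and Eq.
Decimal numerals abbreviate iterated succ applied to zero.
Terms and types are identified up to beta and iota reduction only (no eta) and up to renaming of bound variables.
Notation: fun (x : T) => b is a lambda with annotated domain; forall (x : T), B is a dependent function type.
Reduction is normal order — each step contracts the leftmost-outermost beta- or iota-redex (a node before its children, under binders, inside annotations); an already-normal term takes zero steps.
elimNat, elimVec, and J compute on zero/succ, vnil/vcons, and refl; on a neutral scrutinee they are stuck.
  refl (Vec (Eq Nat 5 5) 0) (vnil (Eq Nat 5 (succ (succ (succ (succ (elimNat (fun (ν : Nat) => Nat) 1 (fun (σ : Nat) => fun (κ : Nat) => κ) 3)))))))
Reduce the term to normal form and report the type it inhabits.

reduced normal form:
  refl (Vec (Eq Nat 5 5) 0) (vnil (Eq Nat 5 5))
the term's type:
  Eq (Vec (Eq Nat 5 5) 0) (vnil (Eq Nat 5 5)) (vnil (Eq Nat 5 5))
observation: the term reaches its normal form after 10 normal-order steps.


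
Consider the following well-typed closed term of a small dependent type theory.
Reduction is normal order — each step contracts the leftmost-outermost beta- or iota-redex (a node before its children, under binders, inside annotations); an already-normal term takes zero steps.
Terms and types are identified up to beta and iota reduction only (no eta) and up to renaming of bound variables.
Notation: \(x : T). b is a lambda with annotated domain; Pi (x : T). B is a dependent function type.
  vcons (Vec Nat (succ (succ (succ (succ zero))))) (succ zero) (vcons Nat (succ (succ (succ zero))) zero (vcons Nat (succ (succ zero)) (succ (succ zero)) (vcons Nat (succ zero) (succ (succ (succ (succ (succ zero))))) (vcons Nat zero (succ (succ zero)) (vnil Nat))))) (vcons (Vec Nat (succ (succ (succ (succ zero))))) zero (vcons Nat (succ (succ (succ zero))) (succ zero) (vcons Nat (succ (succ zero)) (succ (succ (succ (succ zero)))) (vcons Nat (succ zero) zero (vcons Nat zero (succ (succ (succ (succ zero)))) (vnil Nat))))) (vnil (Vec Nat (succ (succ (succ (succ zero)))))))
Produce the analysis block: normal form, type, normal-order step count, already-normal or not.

resulting normal form:
  vcons (Vec Nat (succ (succ (succ (succ zero))))) (succ zero) (vcons Nat (succ (succ (succ zero))) zero (vcons Nat (succ (succ zero)) (succ (succ zero)) (vcons Nat (succ zero) (succ (succ (succ (succ (succ zero))))) (vcons Nat zero (succ (succ zero)) (vnil Nat))))) (vcons (Vec Nat (succ (succ (succ (succ zero))))) zero (vcons Nat (succ (succ (succ zero))) (succ zero) (vcons Nat (succ (succ zero)) (succ (succ (succ (succ zero)))) (vcons Nat (succ zero) zero (vcons Nat zero (succ (succ (succ (succ zero)))) (vnil Nat))))) (vnil (Vec Nat (succ (succ (succ (succ zero)))))))
type:
  Vec (Vec Nat (succ (succ (succ (succ zero))))) (succ (succ zero))
reduction steps (normal order): 0
started in normal form: yes


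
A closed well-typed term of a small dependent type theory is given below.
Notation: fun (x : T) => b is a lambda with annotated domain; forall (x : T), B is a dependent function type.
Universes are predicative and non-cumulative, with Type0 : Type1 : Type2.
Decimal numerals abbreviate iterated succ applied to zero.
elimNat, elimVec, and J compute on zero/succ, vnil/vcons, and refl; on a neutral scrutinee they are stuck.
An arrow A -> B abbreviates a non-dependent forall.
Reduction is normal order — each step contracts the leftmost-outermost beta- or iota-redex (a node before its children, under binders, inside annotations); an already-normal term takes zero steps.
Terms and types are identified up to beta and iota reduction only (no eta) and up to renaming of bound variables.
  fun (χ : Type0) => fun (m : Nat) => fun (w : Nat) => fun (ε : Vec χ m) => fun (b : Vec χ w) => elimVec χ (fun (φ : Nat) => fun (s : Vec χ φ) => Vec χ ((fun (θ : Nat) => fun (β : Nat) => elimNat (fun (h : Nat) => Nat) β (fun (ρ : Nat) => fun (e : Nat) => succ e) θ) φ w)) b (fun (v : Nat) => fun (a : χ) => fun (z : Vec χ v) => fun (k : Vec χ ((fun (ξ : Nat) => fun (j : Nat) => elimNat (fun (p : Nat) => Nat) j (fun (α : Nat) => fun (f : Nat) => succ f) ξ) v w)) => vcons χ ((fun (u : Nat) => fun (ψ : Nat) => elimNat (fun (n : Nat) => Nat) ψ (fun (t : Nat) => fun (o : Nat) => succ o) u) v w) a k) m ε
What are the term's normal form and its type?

normal form:
  fun (χ : Type0) => fun (m : Nat) => fun (w : Nat) => fun (ε : Vec χ m) => fun (b : Vec χ w) => elimVec χ (fun (φ : Nat) => fun (s : Vec χ φ) => Vec χ (elimNat (fun (θ : Nat) => Nat) w (fun (β : Nat) => fun (h : Nat) => succ h) φ)) b (fun (ρ : Nat) => fun (e : χ) => fun (v : Vec χ ρ) => fun (a : Vec χ (elimNat (fun (z : Nat) => Nat) w (fun (k : Nat) => fun (ξ : Nat) => succ ξ) ρ)) => vcons χ (elimNat (fun (j : Nat) => Nat) w (fun (p : Nat) => fun (α : Nat) => succ α) ρ) e a) m ε
type:
  forall (χ : Type0), forall (m : Nat), forall (w : Nat), Vec χ m -> Vec χ w -> Vec χ (elimNat (fun (ε : Nat) => Nat) w (fun (b : Nat) => fun (φ : Nat) => succ φ) m)
observation: the term reaches its normal form after 6 normal-order steps.


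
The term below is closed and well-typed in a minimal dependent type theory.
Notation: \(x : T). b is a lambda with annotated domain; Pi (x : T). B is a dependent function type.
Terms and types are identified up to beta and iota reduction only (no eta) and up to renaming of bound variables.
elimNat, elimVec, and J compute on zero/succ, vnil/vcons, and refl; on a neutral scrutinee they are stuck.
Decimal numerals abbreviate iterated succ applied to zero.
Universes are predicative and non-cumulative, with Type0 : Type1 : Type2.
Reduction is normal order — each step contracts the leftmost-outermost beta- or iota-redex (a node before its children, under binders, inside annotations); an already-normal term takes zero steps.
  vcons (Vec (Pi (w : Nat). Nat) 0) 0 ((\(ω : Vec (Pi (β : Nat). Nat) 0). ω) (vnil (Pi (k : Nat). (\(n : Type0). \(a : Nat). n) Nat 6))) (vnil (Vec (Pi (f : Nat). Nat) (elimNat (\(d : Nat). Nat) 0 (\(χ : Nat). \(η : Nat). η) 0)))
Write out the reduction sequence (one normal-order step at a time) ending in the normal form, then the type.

normal-order reduction:
  vcons (Vec (Pi (w : Nat). Nat) 0) 0 ((\(ω : Vec (Pi (β : Nat). Nat) 0). ω) (vnil (Pi (k : Nat). (\(n : Type0). \(a : Nat). n) Nat 6))) (vnil (Vec (Pi (f : Nat). Nat) (elimNat (\(d : Nat). Nat) 0 (\(χ : Nat). \(η : Nat). η) 0)))
  ~> vcons (Vec (Pi (w : Nat). Nat) 0) 0 (vnil (Pi (ω : Nat). (\(β : Type0). \(k : Nat). β) Nat 6)) (vnil (Vec (Pi (n : Nat). Nat) (elimNat (\(a : Nat). Nat) 0 (\(f : Nat). \(d : Nat). d) 0)))
  ~> vcons (Vec (Pi (w : Nat). Nat) 0) 0 (vnil (Pi (ω : Nat). (\(β : Nat). Nat) 6)) (vnil (Vec (Pi (k : Nat). Nat) (elimNat (\(n : Nat). Nat) 0 (\(a : Nat). \(f : Nat). f) 0)))
  ~> vcons (Vec (Pi (w : Nat). Nat) 0) 0 (vnil (Pi (ω : Nat). Nat)) (vnil (Vec (Pi (β : Nat). Nat) (elimNat (\(k : Nat). Nat) 0 (\(n : Nat). \(a : Nat). a) 0)))
  ~> vcons (Vec (Pi (w : Nat). Nat) 0) 0 (vnil (Pi (ω : Nat). Nat)) (vnil (Vec (Pi (β : Nat). Nat) 0))
the term's type:
  Vec (Vec (Pi (w : Nat). Nat) 0) 1


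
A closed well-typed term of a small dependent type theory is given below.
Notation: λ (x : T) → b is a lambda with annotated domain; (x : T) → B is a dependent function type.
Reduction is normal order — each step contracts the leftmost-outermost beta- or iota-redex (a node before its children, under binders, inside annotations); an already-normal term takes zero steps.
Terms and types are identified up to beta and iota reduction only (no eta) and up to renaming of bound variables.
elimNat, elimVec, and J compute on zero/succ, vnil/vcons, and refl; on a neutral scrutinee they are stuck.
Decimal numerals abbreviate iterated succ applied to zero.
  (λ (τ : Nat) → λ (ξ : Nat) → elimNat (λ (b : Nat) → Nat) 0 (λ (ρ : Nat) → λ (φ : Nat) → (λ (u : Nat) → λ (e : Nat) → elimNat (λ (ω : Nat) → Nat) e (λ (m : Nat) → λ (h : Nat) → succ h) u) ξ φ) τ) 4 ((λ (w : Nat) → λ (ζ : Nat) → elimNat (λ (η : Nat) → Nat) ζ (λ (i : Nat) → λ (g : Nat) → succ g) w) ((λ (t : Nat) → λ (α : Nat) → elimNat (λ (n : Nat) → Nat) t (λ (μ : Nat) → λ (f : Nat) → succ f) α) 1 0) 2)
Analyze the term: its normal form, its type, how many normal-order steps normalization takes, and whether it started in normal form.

normal form:
  12
inferred type:
  Nat
steps to reach normal form (normal order): 99
term was already normal: no
first contracted redex: a beta-redex


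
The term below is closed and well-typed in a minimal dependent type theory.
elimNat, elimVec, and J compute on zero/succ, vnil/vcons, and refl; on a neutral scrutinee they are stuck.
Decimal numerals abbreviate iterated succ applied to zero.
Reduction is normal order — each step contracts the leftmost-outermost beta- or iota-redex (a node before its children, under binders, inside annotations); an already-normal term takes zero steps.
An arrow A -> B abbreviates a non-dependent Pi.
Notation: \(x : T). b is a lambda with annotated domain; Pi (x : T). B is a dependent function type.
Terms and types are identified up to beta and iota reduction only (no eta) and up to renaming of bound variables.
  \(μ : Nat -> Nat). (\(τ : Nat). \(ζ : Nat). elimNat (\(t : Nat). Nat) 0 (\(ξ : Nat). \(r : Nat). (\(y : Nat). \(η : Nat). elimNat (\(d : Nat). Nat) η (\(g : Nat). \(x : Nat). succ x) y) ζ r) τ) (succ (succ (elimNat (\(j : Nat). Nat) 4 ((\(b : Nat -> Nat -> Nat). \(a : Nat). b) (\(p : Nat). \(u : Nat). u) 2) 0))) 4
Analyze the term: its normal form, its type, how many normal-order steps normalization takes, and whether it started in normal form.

resulting normal form:
  \(μ : Nat -> Nat). 24
inferred type:
  (Nat -> Nat) -> Nat
reduction steps (normal order): 67
started in normal form: no
first redex: a beta-redex


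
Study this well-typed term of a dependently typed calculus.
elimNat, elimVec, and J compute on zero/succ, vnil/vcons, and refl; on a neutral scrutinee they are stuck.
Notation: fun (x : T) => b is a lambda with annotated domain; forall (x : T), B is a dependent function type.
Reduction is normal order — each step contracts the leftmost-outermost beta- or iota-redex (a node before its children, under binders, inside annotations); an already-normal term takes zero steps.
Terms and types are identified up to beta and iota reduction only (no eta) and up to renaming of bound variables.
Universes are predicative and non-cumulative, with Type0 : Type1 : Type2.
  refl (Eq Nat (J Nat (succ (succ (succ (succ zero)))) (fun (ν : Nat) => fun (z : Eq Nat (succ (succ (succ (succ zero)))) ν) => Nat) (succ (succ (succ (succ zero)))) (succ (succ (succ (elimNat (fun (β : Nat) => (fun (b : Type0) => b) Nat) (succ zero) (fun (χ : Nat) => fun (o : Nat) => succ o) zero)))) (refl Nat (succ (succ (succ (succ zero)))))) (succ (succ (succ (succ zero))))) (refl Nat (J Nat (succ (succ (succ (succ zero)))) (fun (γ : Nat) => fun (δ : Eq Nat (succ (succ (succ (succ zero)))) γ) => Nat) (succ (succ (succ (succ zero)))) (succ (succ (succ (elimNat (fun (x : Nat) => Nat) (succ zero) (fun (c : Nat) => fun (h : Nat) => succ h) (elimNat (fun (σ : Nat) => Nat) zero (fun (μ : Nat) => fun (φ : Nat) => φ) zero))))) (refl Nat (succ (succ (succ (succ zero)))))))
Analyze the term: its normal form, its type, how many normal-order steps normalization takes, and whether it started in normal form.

reduced normal form:
  refl (Eq Nat (succ (succ (succ (succ zero)))) (succ (succ (succ (succ zero))))) (refl Nat (succ (succ (succ (succ zero)))))
type:
  Eq (Eq Nat (succ (succ (succ (succ zero)))) (succ (succ (succ (succ zero))))) (refl Nat (succ (succ (succ (succ zero))))) (refl Nat (succ (succ (succ (succ zero)))))
reduction steps (normal order): 2
started in normal form: no
first redex: a J iota-redex
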